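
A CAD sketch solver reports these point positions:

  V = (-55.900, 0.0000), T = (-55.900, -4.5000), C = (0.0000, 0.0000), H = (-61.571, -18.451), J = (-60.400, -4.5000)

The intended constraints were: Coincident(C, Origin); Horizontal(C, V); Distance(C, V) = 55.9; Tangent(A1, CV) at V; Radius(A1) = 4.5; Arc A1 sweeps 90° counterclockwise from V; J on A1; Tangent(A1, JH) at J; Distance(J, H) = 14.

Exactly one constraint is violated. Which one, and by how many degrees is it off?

Tangent(A1, JH) at J — off by 4.80°.

C = (0.00, 0.00) ✓; C.y = 0.00, V.y = 0.00 ✓; |CV| = 55.90 ✓; ∠(TV, VC) = 90.00° ✓; |TV| = 4.500 ✓; bearing(T→J) − bearing(T→V) = 90.00° ✓; |TJ| = 4.500 ✓; ∠(TJ, JH) = 94.80° ✗; |JH| = 14.00 ✓.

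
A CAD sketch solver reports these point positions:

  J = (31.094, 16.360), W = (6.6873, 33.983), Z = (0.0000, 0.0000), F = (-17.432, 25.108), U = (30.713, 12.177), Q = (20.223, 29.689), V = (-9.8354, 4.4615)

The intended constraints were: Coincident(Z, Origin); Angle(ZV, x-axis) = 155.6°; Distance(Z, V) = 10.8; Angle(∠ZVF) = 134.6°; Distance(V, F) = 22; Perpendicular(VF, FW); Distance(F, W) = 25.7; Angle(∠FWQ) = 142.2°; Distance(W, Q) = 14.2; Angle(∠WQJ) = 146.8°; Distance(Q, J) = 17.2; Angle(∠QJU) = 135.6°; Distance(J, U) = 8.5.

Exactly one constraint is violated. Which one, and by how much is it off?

Distance(J, U) = 8.5 — off by 4.30.

Z = (0.00, 0.00) ✓; ZV at 155.6° ✓; |ZV| = 10.80 ✓; ∠ZVF = 134.6° ✓; |VF| = 22.00 ✓; ∠(VF, FW) = 90.00° ✓; |FW| = 25.70 ✓; ∠FWQ = 142.2° ✓; |WQ| = 14.20 ✓; ∠WQJ = 146.8° ✓; |QJ| = 17.20 ✓; ∠QJU = 135.6° ✓; |JU| = 4.200 ✗.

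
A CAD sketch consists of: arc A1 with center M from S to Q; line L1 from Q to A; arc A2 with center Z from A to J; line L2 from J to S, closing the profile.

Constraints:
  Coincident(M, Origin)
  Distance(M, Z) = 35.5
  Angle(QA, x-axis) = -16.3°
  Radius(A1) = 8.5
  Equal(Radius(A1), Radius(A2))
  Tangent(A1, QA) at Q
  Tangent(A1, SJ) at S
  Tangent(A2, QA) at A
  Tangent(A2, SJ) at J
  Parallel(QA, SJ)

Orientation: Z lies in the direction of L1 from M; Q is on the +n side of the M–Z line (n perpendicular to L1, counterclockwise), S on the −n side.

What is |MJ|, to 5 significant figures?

36.503

The slot axis is L1's direction at -16.3°, so u = (cos -16.3°, sin -16.3°) = (0.95981, -0.28067) and n = (−sin -16.3°, cos -16.3°) = (0.28067, 0.95981). M is at the origin and Z lies 35.5 along u from M, so Z = 35.5·u = (34.073, -9.9637). Tangency of A1 to both parallel lines with radius 8.5 puts Q and S at M ± 8.5·n: Q = (2.3857, 8.1583), S = (-2.3857, -8.1583). Equal radii place A and J the same way about Z: A = Z + 8.5·n = (36.459, -1.8053), J = Z − 8.5·n = (31.687, -18.122). Then |MJ| = |J − M| = 36.503.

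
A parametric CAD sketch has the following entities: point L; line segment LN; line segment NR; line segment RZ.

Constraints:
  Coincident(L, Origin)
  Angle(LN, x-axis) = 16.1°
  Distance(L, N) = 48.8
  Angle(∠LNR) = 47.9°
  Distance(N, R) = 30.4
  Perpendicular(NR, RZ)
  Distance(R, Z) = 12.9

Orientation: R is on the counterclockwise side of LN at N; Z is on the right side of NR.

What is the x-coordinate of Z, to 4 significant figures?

27.85

∠LNR = 47.9°, so NR runs at 16.1° + (180° − 47.9°) = 148.2° from the x-axis; with |NR| = 30.4, R = N + 30.4·(cos 148.2°, sin 148.2°) = (21.05, 29.55). NR ⟂ RZ; with |RZ| = 12.9 on the right of NR, Z = R + 12.9·(0.5270, 0.8499) = (27.85, 40.52). So Z.x = 27.85.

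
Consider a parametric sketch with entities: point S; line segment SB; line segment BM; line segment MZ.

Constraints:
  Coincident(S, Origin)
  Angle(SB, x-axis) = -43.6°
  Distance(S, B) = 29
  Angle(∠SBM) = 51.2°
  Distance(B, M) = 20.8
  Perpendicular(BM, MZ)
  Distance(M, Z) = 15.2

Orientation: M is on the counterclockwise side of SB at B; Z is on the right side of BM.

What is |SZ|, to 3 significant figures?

37.9

S is at the origin; SB runs at -43.6° with length 29.0, so B = 29.0·(cos -43.6°, sin -43.6°) = (21.0, -20.0). ∠SBM = 51.2°, so BM runs at -43.6° + (180° − 51.2°) = 85.2° from the x-axis; with |BM| = 20.8, M = B + 20.8·(cos 85.2°, sin 85.2°) = (22.7, 0.728). BM ⟂ MZ; with |MZ| = 15.2 on the right of BM, Z = M + 15.2·(0.996, -0.0837) = (37.9, -0.544). Then |SZ| = |Z − S| = 37.9.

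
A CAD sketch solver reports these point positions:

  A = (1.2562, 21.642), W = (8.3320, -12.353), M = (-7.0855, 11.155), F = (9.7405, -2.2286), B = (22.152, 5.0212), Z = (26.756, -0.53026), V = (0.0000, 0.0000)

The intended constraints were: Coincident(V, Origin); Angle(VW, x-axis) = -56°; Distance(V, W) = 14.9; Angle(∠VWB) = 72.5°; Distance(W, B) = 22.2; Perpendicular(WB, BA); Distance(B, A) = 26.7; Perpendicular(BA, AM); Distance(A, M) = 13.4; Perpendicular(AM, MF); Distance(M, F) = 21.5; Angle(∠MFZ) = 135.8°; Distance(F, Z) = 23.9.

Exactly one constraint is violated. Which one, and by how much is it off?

Distance(F, Z) = 23.9 — off by 6.80.

V = (0.00, 0.00) ✓; VW at -56.00° ✓; |VW| = 14.90 ✓; ∠VWB = 72.50° ✓; |WB| = 22.20 ✓; ∠(WB, BA) = 90.00° ✓; |BA| = 26.70 ✓; ∠(BA, AM) = 90.00° ✓; |AM| = 13.40 ✓; ∠(AM, MF) = 90.00° ✓; |MF| = 21.50 ✓; ∠MFZ = 135.8° ✓; |FZ| = 17.10 ✗.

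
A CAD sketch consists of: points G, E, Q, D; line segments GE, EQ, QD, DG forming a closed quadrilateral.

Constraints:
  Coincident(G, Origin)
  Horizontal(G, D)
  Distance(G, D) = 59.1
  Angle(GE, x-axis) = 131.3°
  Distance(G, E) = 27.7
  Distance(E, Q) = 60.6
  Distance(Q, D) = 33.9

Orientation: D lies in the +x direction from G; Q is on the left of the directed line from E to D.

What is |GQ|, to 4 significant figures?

50.90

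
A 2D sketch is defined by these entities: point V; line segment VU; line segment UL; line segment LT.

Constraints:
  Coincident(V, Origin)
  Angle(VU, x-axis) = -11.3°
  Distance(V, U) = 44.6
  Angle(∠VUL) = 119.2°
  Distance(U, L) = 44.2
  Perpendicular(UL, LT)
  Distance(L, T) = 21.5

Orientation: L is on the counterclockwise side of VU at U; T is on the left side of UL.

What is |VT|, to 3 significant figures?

68.2

∠VUL = 119.2°, so UL runs at -11.3° + (180° − 119.2°) = 49.5° from the x-axis; with |UL| = 44.2, L = U + 44.2·(cos 49.5°, sin 49.5°) = (72.4, 24.9). UL is perpendicular to LT; with |LT| = 21.5 on the left of UL, T = L + 21.5·(-0.760, 0.649) = (56.1, 38.8). Then |VT| = |T − V| = 68.2.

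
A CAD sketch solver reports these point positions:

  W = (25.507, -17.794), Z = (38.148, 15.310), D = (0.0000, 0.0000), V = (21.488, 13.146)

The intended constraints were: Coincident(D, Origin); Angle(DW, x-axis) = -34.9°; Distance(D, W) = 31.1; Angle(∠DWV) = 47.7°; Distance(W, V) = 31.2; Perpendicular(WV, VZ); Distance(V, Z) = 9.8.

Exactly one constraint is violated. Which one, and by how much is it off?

Distance(V, Z) = 9.8 — off by 7.00.

D = (0.00, 0.00) ✓; DW at -34.90° ✓; |DW| = 31.10 ✓; ∠DWV = 47.70° ✓; |WV| = 31.20 ✓; ∠(WV, VZ) = 90.00° ✓; |VZ| = 16.80 ✗.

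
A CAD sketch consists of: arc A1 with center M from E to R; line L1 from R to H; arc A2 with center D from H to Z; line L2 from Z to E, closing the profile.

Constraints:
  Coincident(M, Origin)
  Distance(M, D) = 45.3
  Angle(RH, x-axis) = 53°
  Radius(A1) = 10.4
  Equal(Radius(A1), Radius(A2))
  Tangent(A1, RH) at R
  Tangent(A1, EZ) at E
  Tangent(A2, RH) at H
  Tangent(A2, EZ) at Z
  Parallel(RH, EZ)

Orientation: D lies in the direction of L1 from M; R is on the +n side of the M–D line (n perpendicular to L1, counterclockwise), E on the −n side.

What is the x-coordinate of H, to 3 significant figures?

19.0

The slot axis is L1's direction at 53.0°, so u = (cos 53.0°, sin 53.0°) = (0.602, 0.799) and n = (−sin 53.0°, cos 53.0°) = (-0.799, 0.602). M is at the origin and D lies 45.3 along u from M, so D = 45.3·u = (27.3, 36.2). Tangency of A1 to both parallel lines with radius 10.4 puts R and E at M ± 10.4·n: R = (-8.31, 6.26), E = (8.31, -6.26). Equal radii place H and Z the same way about D: H = D + 10.4·n = (19.0, 42.4), Z = D − 10.4·n = (35.6, 29.9). So H.x = 19.0.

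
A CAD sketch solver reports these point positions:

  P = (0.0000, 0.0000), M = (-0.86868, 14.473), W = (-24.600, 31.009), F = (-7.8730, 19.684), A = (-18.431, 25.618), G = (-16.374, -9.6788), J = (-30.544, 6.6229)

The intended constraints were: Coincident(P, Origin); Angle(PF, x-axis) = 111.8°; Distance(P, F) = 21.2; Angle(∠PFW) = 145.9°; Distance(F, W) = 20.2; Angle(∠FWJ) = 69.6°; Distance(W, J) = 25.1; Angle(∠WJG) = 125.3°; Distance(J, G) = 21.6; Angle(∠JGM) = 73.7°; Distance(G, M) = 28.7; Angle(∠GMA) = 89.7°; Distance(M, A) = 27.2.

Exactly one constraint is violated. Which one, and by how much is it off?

Distance(M, A) = 27.2 — off by 6.40.

P = (0.00, 0.00) ✓; PF at 111.8° ✓; |PF| = 21.20 ✓; ∠PFW = 145.9° ✓; |FW| = 20.20 ✓; ∠FWJ = 69.60° ✓; |WJ| = 25.10 ✓; ∠WJG = 125.3° ✓; |JG| = 21.60 ✓; ∠JGM = 73.70° ✓; |GM| = 28.70 ✓; ∠GMA = 89.70° ✓; |MA| = 20.80 ✗.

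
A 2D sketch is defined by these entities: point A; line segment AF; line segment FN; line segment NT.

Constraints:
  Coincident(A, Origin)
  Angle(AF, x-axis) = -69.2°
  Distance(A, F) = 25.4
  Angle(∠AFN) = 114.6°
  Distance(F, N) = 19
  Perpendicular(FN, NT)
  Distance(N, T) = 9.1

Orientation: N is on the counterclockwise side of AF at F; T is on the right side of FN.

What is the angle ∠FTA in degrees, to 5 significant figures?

21.838°

A is at the origin; AF runs at -69.2° with length 25.4, so F = 25.4·(cos -69.2°, sin -69.2°) = (9.0197, -23.745). ∠AFN = 114.6°, so FN runs at -69.2° + (180° − 114.6°) = -3.8000° from the x-axis; with |FN| = 19.0, N = F + 19.0·(cos -3.8000°, sin -3.8000°) = (27.978, -25.004). The perpendicularity gives NT at right angles to FN; with |NT| = 9.1 on the right of FN, T = N + 9.1·(-0.066274, -0.99780) = (27.375, -34.084). Then cos ∠FTA = TF·TA / (|TF||TA|), giving 21.838°.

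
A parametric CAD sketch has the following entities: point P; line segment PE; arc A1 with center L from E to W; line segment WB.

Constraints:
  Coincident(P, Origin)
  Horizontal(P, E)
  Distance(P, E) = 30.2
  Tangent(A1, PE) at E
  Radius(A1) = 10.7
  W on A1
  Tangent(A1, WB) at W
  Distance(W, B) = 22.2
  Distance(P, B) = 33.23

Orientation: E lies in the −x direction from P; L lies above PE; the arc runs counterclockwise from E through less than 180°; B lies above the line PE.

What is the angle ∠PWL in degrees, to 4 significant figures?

170.8°

Checks: |LW| = 10.70 ✓; ∠(LW, WB) = 90.00° ✓; |WB| = 22.20 ✓; |PB| = 33.23 ✓.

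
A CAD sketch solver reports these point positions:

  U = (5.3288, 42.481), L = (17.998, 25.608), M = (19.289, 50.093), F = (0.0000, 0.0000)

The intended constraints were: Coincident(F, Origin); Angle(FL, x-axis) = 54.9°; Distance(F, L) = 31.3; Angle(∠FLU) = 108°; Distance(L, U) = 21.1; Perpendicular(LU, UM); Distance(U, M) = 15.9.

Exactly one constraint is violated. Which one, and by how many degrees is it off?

Perpendicular(LU, UM) — off by 8.30°.

F = (0.00, 0.00) ✓; FL at 54.90° ✓; |FL| = 31.30 ✓; ∠FLU = 108.0° ✓; |LU| = 21.10 ✓; ∠(LU, UM) = 98.30° ✗; |UM| = 15.90 ✓.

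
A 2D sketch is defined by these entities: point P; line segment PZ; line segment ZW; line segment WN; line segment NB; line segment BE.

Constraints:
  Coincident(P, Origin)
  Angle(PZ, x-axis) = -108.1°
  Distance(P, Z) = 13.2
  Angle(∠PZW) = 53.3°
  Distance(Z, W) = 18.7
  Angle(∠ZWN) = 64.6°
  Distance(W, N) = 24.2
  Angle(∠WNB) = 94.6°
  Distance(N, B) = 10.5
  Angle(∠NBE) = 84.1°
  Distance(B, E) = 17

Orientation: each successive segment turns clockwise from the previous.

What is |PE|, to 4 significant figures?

7.836

∠WNB = 94.6° gives NB at -75.60° from the x-axis; with |NB| = 10.5, B = (11.58, -3.317). ∠NBE = 84.1° gives BE at -171.5° from the x-axis; with |BE| = 17.0, E = (-5.235, -5.830). Then |PE| = |E − P| = 7.836.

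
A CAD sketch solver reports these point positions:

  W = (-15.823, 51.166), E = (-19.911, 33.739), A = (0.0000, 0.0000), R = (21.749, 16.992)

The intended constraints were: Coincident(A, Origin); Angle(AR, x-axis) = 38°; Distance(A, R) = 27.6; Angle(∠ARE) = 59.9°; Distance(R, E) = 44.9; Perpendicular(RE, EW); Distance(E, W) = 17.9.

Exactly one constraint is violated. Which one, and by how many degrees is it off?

Perpendicular(RE, EW) — off by 8.70°.

A = (0.00, 0.00) ✓; AR at 38.00° ✓; |AR| = 27.60 ✓; ∠ARE = 59.90° ✓; |RE| = 44.90 ✓; ∠(RE, EW) = 81.30° ✗; |EW| = 17.90 ✓.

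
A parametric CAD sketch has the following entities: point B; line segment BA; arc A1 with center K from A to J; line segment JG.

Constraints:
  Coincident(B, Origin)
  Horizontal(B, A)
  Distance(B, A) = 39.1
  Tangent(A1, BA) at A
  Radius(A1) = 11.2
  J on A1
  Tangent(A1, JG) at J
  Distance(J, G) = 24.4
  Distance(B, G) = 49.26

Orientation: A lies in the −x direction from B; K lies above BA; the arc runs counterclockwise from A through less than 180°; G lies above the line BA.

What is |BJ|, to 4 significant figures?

31.00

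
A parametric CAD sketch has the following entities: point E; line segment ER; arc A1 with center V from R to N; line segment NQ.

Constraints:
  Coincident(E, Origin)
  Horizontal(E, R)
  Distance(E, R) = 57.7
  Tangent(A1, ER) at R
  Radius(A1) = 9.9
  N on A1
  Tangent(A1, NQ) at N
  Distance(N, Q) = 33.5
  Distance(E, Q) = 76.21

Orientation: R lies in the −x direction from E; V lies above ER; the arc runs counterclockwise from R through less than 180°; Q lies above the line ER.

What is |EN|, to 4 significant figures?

50.52

E is at the origin; ER is horizontal with |ER| = 57.7 and R on the −x side, so R = (-57.70, 0.000). Tangency of A1 to ER means the radius VR is perpendicular to ER, so V = R + (0, 9.9) = (-57.70, 9.900). Since VN ⟂ NQ (tangency), |VQ| = √(9.9² + 33.5²) = 34.93 regardless of where N sits on A1. So Q lies on both circle(E, 76.21) and circle(V, 34.93); the above-ER intersection is Q = (-61.80, 44.59). N is the foot of the tangent from Q: N = (-48.60, 13.80).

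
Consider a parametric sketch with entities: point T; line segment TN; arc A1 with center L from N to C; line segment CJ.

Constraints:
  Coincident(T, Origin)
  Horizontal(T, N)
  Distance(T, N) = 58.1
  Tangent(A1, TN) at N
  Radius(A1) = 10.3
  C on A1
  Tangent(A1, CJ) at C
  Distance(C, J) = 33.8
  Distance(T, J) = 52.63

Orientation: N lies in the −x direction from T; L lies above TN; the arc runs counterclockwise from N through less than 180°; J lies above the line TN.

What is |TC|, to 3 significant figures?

48.9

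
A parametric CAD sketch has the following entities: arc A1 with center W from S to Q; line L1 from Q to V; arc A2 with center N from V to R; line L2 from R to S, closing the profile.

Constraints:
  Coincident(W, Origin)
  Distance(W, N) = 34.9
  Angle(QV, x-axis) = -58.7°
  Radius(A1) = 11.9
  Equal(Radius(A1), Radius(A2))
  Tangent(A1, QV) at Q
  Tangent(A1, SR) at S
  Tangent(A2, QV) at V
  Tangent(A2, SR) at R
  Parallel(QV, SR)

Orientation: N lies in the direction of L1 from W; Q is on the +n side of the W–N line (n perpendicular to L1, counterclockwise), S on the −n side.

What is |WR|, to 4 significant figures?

36.87

Tangency of A1 to both parallel lines with radius 11.9 puts Q and S at W ± 11.9·n: Q = (10.17, 6.182), S = (-10.17, -6.182). Equal radii place V and R the same way about N: V = N + 11.9·n = (28.30, -23.64), R = N − 11.9·n = (7.963, -36.00). Then |WR| = |R − W| = 36.87.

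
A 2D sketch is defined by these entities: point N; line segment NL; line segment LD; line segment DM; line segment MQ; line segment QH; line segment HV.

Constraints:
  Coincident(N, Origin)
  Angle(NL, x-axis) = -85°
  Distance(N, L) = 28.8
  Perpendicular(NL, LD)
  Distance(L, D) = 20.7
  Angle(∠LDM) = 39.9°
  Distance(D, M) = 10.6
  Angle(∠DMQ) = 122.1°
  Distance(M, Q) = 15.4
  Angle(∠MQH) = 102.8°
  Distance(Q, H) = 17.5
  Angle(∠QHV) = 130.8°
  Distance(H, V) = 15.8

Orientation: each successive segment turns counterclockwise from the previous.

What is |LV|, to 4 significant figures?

27.51

N is at the origin; NL runs at -85.0° with length 28.8, so L = (2.510, -28.69). NL ⟂ LD, so LD runs at 5.000°; with |LD| = 20.7, D = (23.13, -26.89). ∠LDM = 39.9° gives DM at 145.1° from the x-axis; with |DM| = 10.6, M = (14.44, -20.82). ∠DMQ = 122.1° gives MQ at -157.0° from the x-axis; with |MQ| = 15.4, Q = (0.2619, -26.84). ∠MQH = 102.8° gives QH at -79.80° from the x-axis; with |QH| = 17.5, H = (3.361, -44.06). ∠QHV = 130.8° gives HV at -30.60° from the x-axis; with |HV| = 15.8, V = (16.96, -52.11). Then |LV| = |V − L| = 27.51.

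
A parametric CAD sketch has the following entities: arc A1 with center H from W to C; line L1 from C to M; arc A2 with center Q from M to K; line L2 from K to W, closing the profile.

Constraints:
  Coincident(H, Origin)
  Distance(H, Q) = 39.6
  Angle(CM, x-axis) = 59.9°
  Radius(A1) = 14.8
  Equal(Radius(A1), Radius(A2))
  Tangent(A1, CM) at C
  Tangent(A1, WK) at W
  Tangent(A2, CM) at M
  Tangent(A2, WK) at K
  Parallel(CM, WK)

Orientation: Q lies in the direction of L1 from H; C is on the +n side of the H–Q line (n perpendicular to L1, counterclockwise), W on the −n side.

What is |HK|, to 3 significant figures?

42.3

The slot axis is L1's direction at 59.9°, so u = (cos 59.9°, sin 59.9°) = (0.502, 0.865) and n = (−sin 59.9°, cos 59.9°) = (-0.865, 0.502). H is at the origin and Q lies 39.6 along u from H, so Q = 39.6·u = (19.9, 34.3). Tangency of A1 to both parallel lines with radius 14.8 puts C and W at H ± 14.8·n: C = (-12.8, 7.42), W = (12.8, -7.42). Equal radii place M and K the same way about Q: M = Q + 14.8·n = (7.06, 41.7), K = Q − 14.8·n = (32.7, 26.8). Then |HK| = |K − H| = 42.3.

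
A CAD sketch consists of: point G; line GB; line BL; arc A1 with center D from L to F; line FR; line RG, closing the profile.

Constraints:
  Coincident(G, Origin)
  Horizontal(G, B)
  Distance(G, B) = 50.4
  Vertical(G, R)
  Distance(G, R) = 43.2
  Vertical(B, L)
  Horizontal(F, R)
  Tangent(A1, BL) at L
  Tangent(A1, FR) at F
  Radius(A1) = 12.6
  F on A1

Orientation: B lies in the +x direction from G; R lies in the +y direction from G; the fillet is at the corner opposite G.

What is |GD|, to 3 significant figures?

48.6

G is at the origin; G and B share the same y with |GB| = 50.4 and B on the +x side, so B = (50.4, 0.00). G and R share the same x with |GR| = 43.2 and R on the +y side, so R = (0.00, 43.2). The virtual corner opposite G is at (50.4, 43.2). Since A1 is tangent to BL there, DL ⟂ BL and the tangent condition forces DF to be normal to FR, with radius 12.6, so the center D sits 12.6 in from both sides at D = (37.8, 30.6). Then |GD| = |D − G| = 48.6.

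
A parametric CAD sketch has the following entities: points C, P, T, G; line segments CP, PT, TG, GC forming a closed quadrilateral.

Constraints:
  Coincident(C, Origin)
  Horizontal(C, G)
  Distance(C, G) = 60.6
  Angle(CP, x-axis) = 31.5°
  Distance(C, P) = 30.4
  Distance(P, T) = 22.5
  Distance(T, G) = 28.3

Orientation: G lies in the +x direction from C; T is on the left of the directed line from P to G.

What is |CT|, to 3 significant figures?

52.8

C is at the origin; C and G share the same y with |CG| = 60.6 and G in +x, so G = (60.6, 0). CP runs at 31.5° with |CP| = 30.4, so P = (25.9, 15.9). T is determined by |PT| = 22.5 and |TG| = 28.3 together: it lies at the intersection of circle(P, 22.5) and circle(G, 28.3). With |PG| = 38.1, the foot of the radical line on PG is 15.2 from P and the perpendicular offset is √(22.5² − 15.2²) = 16.6. Taking the left-of-PG solution: T = (46.7, 24.6).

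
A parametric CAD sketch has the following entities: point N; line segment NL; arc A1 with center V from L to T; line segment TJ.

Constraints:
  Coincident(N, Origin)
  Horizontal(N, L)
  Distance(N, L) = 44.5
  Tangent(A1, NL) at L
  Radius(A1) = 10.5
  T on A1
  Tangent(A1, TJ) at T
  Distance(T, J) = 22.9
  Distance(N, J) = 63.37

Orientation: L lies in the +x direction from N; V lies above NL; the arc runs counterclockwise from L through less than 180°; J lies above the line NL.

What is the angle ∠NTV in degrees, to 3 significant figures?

7.68°

N is at the origin; NL is horizontal with |NL| = 44.5 and L on the +x side, so L = (44.5, 0.00). Since A1 is tangent to NL there, VL ⟂ NL, so V = L + (0, 10.5) = (44.5, 10.5). Since VT ⟂ TJ (tangency), |VJ| = √(10.5² + 22.9²) = 25.2 regardless of where T sits on A1. So J lies on both circle(N, 63.37) and circle(V, 25.2); the above-NL intersection is J = (53.4, 34.1). T is the foot of the tangent from J: T = (55.0, 11.2).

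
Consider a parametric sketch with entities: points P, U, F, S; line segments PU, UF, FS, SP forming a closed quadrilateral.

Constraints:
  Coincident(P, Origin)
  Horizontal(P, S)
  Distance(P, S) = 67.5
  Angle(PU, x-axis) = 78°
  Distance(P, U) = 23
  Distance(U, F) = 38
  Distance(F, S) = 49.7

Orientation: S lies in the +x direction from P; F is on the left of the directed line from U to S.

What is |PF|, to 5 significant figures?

55.622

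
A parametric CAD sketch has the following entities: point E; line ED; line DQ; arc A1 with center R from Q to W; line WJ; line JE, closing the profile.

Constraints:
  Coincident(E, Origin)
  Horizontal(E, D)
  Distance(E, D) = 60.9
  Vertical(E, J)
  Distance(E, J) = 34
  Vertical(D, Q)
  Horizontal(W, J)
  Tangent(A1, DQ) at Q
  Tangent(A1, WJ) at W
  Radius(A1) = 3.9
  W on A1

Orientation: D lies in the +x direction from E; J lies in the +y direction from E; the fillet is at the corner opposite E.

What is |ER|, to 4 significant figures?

64.46

E is at the origin; E and D share the same y with |ED| = 60.9 and D on the +x side, so D = (60.90, 0.000). EJ is vertical with |EJ| = 34.0 and J on the +y side, so J = (0.000, 34.00). The virtual corner opposite E is at (60.90, 34.00). The tangent condition forces RQ to be normal to DQ and since A1 is tangent to WJ there, RW ⟂ WJ, with radius 3.9, so the center R sits 3.9 in from both sides at R = (57.00, 30.10). Then |ER| = |R − E| = 64.46.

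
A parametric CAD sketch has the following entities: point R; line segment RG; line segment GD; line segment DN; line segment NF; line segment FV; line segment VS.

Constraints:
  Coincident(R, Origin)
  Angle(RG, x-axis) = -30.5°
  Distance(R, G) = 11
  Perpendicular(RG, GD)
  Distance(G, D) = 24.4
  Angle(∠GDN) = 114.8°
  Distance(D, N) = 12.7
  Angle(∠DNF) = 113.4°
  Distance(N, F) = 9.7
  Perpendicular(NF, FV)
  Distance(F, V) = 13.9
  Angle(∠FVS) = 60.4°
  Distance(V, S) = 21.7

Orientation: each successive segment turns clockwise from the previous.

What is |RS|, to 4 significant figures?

34.51

R is at the origin; RG runs at -30.5° with length 11.0, so G = (9.478, -5.583). RG ⟂ GD, so GD runs at -120.5°; with |GD| = 24.4, D = (-2.906, -26.61). ∠GDN = 114.8° gives DN at 174.3° from the x-axis; with |DN| = 12.7, N = (-15.54, -25.35). ∠DNF = 113.4° gives NF at 107.7° from the x-axis; with |NF| = 9.7, F = (-18.49, -16.10). NF is perpendicular to FV, so FV runs at 17.70°; with |FV| = 13.9, V = (-5.250, -11.88). ∠FVS = 60.4° gives VS at -101.9° from the x-axis; with |VS| = 21.7, S = (-9.725, -33.11). Then |RS| = |S − R| = 34.51.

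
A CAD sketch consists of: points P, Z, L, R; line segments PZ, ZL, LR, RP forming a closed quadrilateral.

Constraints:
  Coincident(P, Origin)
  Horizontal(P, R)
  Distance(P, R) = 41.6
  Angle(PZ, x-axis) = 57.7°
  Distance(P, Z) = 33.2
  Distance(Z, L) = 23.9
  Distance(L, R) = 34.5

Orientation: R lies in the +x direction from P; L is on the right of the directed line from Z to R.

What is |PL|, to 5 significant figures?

9.9933

P is at the origin; P and R share the same y with |PR| = 41.6 and R in +x, so R = (41.6, 0). PZ runs at 57.7° with |PZ| = 33.2, so Z = (17.740, 28.063). L is determined by |ZL| = 23.9 and |LR| = 34.5 together: it lies at the intersection of circle(Z, 23.9) and circle(R, 34.5). With |ZR| = 36.835, the foot of the radical line on ZR is 10.014 from Z and the perpendicular offset is √(23.9² − 10.014²) = 21.701. Taking the right-of-ZR solution: L = (7.6944, 6.3766).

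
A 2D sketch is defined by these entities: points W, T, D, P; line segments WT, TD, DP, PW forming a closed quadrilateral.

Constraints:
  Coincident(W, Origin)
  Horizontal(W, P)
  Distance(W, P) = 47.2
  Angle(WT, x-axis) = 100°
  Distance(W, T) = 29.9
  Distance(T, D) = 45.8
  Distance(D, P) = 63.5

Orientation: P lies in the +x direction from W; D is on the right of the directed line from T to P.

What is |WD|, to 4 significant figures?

21.10

Checks: |WP| = 47.20 ✓; |WT| = 29.90 ✓; |TD| = 45.80 ✓; |DP| = 63.50 ✓.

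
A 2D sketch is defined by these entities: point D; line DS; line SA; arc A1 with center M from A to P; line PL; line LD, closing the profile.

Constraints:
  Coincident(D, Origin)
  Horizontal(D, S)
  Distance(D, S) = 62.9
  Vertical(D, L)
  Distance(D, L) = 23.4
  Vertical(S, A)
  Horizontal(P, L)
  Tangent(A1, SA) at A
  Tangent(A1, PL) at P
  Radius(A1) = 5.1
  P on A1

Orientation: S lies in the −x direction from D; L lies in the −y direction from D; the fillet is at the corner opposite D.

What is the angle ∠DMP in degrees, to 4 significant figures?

107.6°

D is at the origin; D and S share the same y with |DS| = 62.9 and S on the −x side, so S = (-62.90, 0.000). D and L share the same x with |DL| = 23.4 and L on the −y side, so L = (0.000, -23.40). The virtual corner opposite D is at (-62.90, -23.40). A1 meets SA tangentially, so MA is at right angles to SA and A1 meets PL tangentially, so MP is at right angles to PL, with radius 5.1, so the center M sits 5.1 in from both sides at M = (-57.80, -18.30). That places the tangent points at A = (-62.90, -18.30) on SA and P = (-57.80, -23.40) on PL. Then cos ∠DMP = MD·MP / (|MD||MP|), giving 107.6°.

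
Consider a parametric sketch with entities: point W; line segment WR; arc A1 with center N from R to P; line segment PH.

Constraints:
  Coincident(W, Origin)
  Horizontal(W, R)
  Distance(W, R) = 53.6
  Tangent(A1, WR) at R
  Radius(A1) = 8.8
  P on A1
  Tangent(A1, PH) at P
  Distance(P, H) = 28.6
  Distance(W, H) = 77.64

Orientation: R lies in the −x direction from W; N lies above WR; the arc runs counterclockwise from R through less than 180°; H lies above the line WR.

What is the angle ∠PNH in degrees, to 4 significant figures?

72.90°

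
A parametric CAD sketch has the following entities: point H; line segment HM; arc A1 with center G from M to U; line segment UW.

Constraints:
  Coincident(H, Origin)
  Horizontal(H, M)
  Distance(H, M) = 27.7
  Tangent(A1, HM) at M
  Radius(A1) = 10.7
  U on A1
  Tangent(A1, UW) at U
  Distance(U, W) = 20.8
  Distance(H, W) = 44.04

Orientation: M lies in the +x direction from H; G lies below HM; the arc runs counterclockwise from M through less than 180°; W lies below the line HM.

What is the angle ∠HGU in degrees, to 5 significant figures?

48.788°

H is at the origin; HM is horizontal with |HM| = 27.7 and M on the +x side, so M = (27.700, 0.0000). Since A1 is tangent to HM there, GM ⟂ HM, so G = M + (0, -10.7) = (27.700, -10.700). Since GU ⟂ UW (tangency), |GW| = √(10.7² + 20.8²) = 23.391 regardless of where U sits on A1. So W lies on both circle(H, 44.04) and circle(G, 23.391); the below-HM intersection is W = (27.882, -34.090). U is the foot of the tangent from W: U = (18.223, -15.668).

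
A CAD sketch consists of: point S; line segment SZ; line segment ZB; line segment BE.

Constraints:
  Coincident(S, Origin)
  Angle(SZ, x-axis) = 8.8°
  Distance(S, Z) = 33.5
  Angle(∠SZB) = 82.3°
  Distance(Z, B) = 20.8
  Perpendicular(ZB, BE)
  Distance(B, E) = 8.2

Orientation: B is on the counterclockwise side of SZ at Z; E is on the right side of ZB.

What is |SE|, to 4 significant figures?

44.50

∠SZB = 82.3°, so ZB runs at 8.8° + (180° − 82.3°) = 106.5° from the x-axis; with |ZB| = 20.8, B = Z + 20.8·(cos 106.5°, sin 106.5°) = (27.20, 25.07). The perpendicularity gives BE at right angles to ZB; with |BE| = 8.2 on the right of ZB, E = B + 8.2·(0.9588, 0.2840) = (35.06, 27.40). Then |SE| = |E − S| = 44.50.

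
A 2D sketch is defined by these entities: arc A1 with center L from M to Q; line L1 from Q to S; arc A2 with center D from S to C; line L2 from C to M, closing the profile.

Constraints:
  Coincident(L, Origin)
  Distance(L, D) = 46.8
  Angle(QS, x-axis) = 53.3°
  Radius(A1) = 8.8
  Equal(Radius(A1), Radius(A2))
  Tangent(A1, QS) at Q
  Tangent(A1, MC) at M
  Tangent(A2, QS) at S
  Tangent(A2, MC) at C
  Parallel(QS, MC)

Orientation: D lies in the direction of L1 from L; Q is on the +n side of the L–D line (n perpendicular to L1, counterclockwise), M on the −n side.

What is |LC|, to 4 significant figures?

47.62

Tangency of A1 to both parallel lines with radius 8.8 puts Q and M at L ± 8.8·n: Q = (-7.056, 5.259), M = (7.056, -5.259). Equal radii place S and C the same way about D: S = D + 8.8·n = (20.91, 42.78), C = D − 8.8·n = (35.02, 32.26). Then |LC| = |C − L| = 47.62.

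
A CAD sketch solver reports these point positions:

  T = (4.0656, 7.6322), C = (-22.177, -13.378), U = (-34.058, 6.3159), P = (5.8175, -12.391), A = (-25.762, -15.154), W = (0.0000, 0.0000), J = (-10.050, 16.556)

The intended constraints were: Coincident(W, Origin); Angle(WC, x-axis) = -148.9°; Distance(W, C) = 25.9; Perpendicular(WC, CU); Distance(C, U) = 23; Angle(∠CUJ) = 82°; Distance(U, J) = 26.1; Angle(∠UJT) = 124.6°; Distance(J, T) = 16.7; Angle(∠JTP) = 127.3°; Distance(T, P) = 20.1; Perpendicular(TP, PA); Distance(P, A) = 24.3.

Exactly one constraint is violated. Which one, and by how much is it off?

Distance(P, A) = 24.3 — off by 7.40.

W = (0.00, 0.00) ✓; WC at -148.9° ✓; |WC| = 25.90 ✓; ∠(WC, CU) = 90.00° ✓; |CU| = 23.00 ✓; ∠CUJ = 82.00° ✓; |UJ| = 26.10 ✓; ∠UJT = 124.6° ✓; |JT| = 16.70 ✓; ∠JTP = 127.3° ✓; |TP| = 20.10 ✓; ∠(TP, PA) = 90.00° ✓; |PA| = 31.70 ✗.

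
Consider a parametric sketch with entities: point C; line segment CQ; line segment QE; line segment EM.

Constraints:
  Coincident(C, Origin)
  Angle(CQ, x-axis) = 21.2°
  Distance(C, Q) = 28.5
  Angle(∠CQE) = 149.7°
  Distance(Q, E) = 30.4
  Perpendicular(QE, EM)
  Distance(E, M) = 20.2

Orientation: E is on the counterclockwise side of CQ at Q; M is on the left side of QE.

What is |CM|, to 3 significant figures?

55.3

C is at the origin; CQ runs at 21.2° with length 28.5, so Q = 28.5·(cos 21.2°, sin 21.2°) = (26.6, 10.3). ∠CQE = 149.7°, so QE runs at 21.2° + (180° − 149.7°) = 51.5° from the x-axis; with |QE| = 30.4, E = Q + 30.4·(cos 51.5°, sin 51.5°) = (45.5, 34.1). QE is perpendicular to EM; with |EM| = 20.2 on the left of QE, M = E + 20.2·(-0.783, 0.623) = (29.7, 46.7). Then |CM| = |M − C| = 55.3.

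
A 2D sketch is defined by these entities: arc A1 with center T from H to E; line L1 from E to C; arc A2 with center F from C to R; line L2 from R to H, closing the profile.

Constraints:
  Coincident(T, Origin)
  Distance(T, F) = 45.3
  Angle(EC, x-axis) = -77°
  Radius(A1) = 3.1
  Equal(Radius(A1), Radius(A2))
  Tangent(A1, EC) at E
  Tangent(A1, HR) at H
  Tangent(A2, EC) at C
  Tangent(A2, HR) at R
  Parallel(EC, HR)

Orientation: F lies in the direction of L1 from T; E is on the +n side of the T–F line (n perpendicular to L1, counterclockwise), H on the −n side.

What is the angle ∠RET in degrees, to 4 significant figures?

82.21°

The slot axis is L1's direction at -77.0°, so u = (cos -77.0°, sin -77.0°) = (0.2250, -0.9744) and n = (−sin -77.0°, cos -77.0°) = (0.9744, 0.2250). T is at the origin and F lies 45.3 along u from T, so F = 45.3·u = (10.19, -44.14). Tangency of A1 to both parallel lines with radius 3.1 puts E and H at T ± 3.1·n: E = (3.021, 0.6973), H = (-3.021, -0.6973). Equal radii place C and R the same way about F: C = F + 3.1·n = (13.21, -43.44), R = F − 3.1·n = (7.170, -44.84). Then cos ∠RET = ER·ET / (|ER||ET|), giving 82.21°.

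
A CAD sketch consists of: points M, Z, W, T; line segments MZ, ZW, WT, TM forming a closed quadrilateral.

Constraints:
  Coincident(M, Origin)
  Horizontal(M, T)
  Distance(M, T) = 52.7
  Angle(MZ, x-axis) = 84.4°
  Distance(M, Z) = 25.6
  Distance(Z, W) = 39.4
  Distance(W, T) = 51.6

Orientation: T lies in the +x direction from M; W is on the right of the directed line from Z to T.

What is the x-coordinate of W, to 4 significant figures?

3.013

M is at the origin; M and T share the same y with |MT| = 52.7 and T in +x, so T = (52.7, 0). MZ runs at 84.4° with |MZ| = 25.6, so Z = (2.498, 25.48). W is determined by |ZW| = 39.4 and |WT| = 51.6 together: it lies at the intersection of circle(Z, 39.4) and circle(T, 51.6). With |ZT| = 56.30, the foot of the radical line on ZT is 18.29 from Z and the perpendicular offset is √(39.4² − 18.29²) = 34.90. Taking the right-of-ZT solution: W = (3.013, -13.92).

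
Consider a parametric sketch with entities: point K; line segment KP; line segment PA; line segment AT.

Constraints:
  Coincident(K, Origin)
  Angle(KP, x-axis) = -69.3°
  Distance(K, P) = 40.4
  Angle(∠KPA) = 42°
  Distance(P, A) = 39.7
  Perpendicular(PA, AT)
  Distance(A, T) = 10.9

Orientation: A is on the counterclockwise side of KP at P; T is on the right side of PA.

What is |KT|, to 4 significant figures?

39.15

∠KPA = 42.0°, so PA runs at -69.3° + (180° − 42.0°) = 68.70° from the x-axis; with |PA| = 39.7, A = P + 39.7·(cos 68.70°, sin 68.70°) = (28.70, -0.8038). The perpendicularity gives AT at right angles to PA; with |AT| = 10.9 on the right of PA, T = A + 10.9·(0.9317, -0.3633) = (38.86, -4.763). Then |KT| = |T − K| = 39.15.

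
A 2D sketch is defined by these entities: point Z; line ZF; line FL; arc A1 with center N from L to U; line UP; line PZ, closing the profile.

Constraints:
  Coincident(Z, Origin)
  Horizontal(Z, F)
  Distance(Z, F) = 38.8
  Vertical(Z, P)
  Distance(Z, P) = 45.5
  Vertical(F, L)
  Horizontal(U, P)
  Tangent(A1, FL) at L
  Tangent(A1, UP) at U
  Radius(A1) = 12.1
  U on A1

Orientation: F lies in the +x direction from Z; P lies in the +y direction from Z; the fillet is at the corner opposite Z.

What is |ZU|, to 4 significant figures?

52.76

Z is at the origin; ZF is horizontal with |ZF| = 38.8 and F on the +x side, so F = (38.80, 0.000). ZP is vertical with |ZP| = 45.5 and P on the +y side, so P = (0.000, 45.50). The virtual corner opposite Z is at (38.80, 45.50). The tangent condition forces NL to be normal to FL and since A1 is tangent to UP there, NU ⟂ UP, with radius 12.1, so the center N sits 12.1 in from both sides at N = (26.70, 33.40). That places the tangent points at L = (38.80, 33.40) on FL and U = (26.70, 45.50) on UP. Then |ZU| = |U − Z| = 52.76.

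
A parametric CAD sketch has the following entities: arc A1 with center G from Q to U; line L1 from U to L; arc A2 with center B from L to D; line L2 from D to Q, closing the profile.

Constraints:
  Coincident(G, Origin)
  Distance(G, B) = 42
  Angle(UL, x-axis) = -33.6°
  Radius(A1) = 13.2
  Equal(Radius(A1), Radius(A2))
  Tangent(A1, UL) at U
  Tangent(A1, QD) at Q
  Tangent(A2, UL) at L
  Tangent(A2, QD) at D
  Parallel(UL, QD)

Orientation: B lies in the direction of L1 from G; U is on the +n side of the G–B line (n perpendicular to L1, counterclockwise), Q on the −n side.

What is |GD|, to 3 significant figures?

44.0

The slot axis is L1's direction at -33.6°, so u = (cos -33.6°, sin -33.6°) = (0.833, -0.553) and n = (−sin -33.6°, cos -33.6°) = (0.553, 0.833). G is at the origin and B lies 42.0 along u from G, so B = 42.0·u = (35.0, -23.2). Tangency of A1 to both parallel lines with radius 13.2 puts U and Q at G ± 13.2·n: U = (7.30, 11.0), Q = (-7.30, -11.0). Equal radii place L and D the same way about B: L = B + 13.2·n = (42.3, -12.2), D = B − 13.2·n = (27.7, -34.2). Then |GD| = |D − G| = 44.0.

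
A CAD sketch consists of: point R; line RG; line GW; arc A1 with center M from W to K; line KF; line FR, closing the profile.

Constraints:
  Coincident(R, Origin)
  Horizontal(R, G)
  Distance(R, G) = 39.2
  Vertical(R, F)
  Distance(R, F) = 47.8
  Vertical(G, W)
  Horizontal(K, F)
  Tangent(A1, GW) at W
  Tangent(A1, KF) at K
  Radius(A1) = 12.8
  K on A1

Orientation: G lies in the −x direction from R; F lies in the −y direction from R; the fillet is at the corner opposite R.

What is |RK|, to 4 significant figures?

54.61

The virtual corner opposite R is at (-39.20, -47.80). Tangency of A1 to GW means the radius MW is perpendicular to GW and since A1 is tangent to KF there, MK ⟂ KF, with radius 12.8, so the center M sits 12.8 in from both sides at M = (-26.40, -35.00). That places the tangent points at W = (-39.20, -35.00) on GW and K = (-26.40, -47.80) on KF. Then |RK| = |K − R| = 54.61.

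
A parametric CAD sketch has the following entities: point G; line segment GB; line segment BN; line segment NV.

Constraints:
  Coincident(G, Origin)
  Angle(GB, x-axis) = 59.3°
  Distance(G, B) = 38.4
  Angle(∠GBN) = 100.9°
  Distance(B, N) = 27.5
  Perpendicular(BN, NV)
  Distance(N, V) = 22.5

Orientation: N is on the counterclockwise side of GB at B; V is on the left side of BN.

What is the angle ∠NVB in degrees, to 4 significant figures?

50.71°

G is at the origin; GB runs at 59.3° with length 38.4, so B = 38.4·(cos 59.3°, sin 59.3°) = (19.60, 33.02). ∠GBN = 100.9°, so BN runs at 59.3° + (180° − 100.9°) = 138.4° from the x-axis; with |BN| = 27.5, N = B + 27.5·(cos 138.4°, sin 138.4°) = (-0.9596, 51.28). BN ⟂ NV; with |NV| = 22.5 on the left of BN, V = N + 22.5·(-0.6639, -0.7478) = (-15.90, 34.45). Then cos ∠NVB = VN·VB / (|VN||VB|), giving 50.71°.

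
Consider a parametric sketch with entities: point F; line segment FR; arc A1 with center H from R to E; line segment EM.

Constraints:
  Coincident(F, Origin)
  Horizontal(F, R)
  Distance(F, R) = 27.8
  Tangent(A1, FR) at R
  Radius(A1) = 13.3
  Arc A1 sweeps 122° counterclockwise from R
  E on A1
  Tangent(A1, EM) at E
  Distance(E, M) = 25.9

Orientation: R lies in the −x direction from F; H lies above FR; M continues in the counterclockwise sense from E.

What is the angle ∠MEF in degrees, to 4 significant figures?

172.9°

F is at the origin; F and R share the same y with |FR| = 27.8 and R on the −x side, so R = (-27.80, 0.000). Tangency of A1 to FR means the radius HR is perpendicular to FR, so H = R + (0, 13.3) = (-27.80, 13.30). On A1, R sits at bearing -90° from H; a 122° counterclockwise sweep puts E at bearing 32°, so E = H + 13.3·(cos 32°, sin 32°) = (-16.52, 20.35). Since A1 is tangent to EM there, HE ⟂ EM, so EM runs along (−sin 32°, cos 32°); with |EM| = 25.9, M = (-30.25, 42.31). Then cos ∠MEF = EM·EF / (|EM||EF|), giving 172.9°.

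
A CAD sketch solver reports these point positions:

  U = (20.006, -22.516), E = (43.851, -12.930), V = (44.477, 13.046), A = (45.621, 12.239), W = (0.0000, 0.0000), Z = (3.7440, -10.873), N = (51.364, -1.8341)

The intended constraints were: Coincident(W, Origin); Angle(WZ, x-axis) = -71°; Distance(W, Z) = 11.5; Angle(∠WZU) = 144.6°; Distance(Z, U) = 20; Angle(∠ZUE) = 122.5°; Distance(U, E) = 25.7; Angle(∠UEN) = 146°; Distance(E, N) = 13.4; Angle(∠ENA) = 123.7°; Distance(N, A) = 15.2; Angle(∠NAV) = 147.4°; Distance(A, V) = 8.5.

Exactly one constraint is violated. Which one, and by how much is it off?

Distance(A, V) = 8.5 — off by 7.10.

W = (0.00, 0.00) ✓; WZ at -71.00° ✓; |WZ| = 11.50 ✓; ∠WZU = 144.6° ✓; |ZU| = 20.00 ✓; ∠ZUE = 122.5° ✓; |UE| = 25.70 ✓; ∠UEN = 146.0° ✓; |EN| = 13.40 ✓; ∠ENA = 123.7° ✓; |NA| = 15.20 ✓; ∠NAV = 147.4° ✓; |AV| = 1.400 ✗.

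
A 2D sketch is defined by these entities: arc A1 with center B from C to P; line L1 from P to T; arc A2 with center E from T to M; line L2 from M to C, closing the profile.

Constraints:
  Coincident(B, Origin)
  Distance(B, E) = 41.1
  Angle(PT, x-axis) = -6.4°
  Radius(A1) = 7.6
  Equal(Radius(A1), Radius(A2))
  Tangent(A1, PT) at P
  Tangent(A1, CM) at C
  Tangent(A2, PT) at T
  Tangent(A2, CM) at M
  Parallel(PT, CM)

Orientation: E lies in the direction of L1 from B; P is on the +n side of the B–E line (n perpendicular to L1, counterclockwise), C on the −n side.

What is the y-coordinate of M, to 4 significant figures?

-12.13

The slot axis is L1's direction at -6.4°, so u = (cos -6.4°, sin -6.4°) = (0.9938, -0.1115) and n = (−sin -6.4°, cos -6.4°) = (0.1115, 0.9938). B is at the origin and E lies 41.1 along u from B, so E = 41.1·u = (40.84, -4.581). Tangency of A1 to both parallel lines with radius 7.6 puts P and C at B ± 7.6·n: P = (0.8472, 7.553), C = (-0.8472, -7.553). Equal radii place T and M the same way about E: T = E + 7.6·n = (41.69, 2.971), M = E − 7.6·n = (40.00, -12.13). So M.y = -12.13.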